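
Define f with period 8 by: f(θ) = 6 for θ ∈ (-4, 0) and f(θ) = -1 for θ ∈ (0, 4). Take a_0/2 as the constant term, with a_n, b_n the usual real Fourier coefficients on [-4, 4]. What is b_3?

b_3 = 1/4 ∫_{-4}^{4} f(θ) sin(3*pi*θ/4) dθ.
Split the integral at the breakpoints.
Directly, an antiderivative of (6) sin(3*pi*θ/4) is -8*cos(3*pi*θ/4)/pi; evaluating from -4 to 0: ∫_{-4}^{0} (6) sin(3*pi*θ/4) dθ = (-8/pi) - (8/pi) = -16/pi.
Directly, an antiderivative of (-1) sin(3*pi*θ/4) is 4*cos(3*pi*θ/4)/(3*pi); evaluating from 0 to 4: ∫_{0}^{4} (-1) sin(3*pi*θ/4) dθ = (-4/(3*pi)) - (4/(3*pi)) = -8/(3*pi).
Summing the pieces and multiplying by (1/4) gives b_3 = -14/(3*pi).

-14/(3*pi)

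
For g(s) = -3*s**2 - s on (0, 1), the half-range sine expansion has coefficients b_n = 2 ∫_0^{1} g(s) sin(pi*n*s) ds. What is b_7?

8*(3 - 49*pi**2)/(343*pi**3)

b_7 = 2 ∫_0^{1} (-3*s**2 - s) sin(7*pi*s) ds.
Integrating by parts twice (tabular method), an antiderivative of (-3*s**2 - s) sin(7*pi*s) is 3*s**2*cos(7*pi*s)/(7*pi) - 6*s*sin(7*pi*s)/(49*pi**2) + s*cos(7*pi*s)/(7*pi) - sin(7*pi*s)/(49*pi**2) - 6*cos(7*pi*s)/(343*pi**3); evaluating from 0 to 1: ∫_{0}^{1} (-3*s**2 - s) sin(7*pi*s) ds = (2*(3 - 98*pi**2)/(343*pi**3)) - (-6/(343*pi**3)) = 4*(3 - 49*pi**2)/(343*pi**3).
Hence b_7 = 2·(4*(3 - 49*pi**2)/(343*pi**3)) = 8*(3 - 49*pi**2)/(343*pi**3).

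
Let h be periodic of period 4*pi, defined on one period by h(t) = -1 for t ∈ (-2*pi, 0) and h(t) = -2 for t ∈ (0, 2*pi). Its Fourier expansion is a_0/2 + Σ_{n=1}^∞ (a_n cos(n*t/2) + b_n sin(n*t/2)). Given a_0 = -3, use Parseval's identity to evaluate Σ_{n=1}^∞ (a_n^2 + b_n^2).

1/2

Parseval: a_0^2/2 + Σ_{n≥1} (a_n^2+b_n^2) = (1/(2*pi)) ∫_{-2*pi}^{2*pi} h(t)^2 dt = 5.
Subtract a_0^2/2 = 9/2: Σ (a_n^2+b_n^2) = 1/2.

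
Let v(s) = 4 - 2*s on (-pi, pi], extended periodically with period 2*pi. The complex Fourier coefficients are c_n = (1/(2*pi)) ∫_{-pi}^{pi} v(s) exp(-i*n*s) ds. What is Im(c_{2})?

Since v is real-valued, Im(c_{2}) = -(1/(2*pi)) ∫_{-pi}^{pi} v(s) sin(2*s) ds = -b_{2}/2.
Integrating by parts (boundary term plus one more integral), an antiderivative of (4 - 2*s) sin(2*s) is s*cos(2*s) - sin(2*s)/2 - 2*cos(2*s); evaluating from -pi to pi: ∫_{-pi}^{pi} (4 - 2*s) sin(2*s) ds = (-2 + pi) - (-pi - 2) = 2*pi.
Hence Im(c_{2}) = (-1/(2*pi))·(2*pi) = -1.

-1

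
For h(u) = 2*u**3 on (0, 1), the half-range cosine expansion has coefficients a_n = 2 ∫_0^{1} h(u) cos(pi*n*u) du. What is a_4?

3/(4*pi**2)

a_4 = 2 ∫_0^{1} (2*u**3) cos(4*pi*u) du.
Integrating by parts three times (tabular method), an antiderivative of (2*u**3) cos(4*pi*u) is u**3*sin(4*pi*u)/(2*pi) + 3*u**2*cos(4*pi*u)/(8*pi**2) - 3*u*sin(4*pi*u)/(16*pi**3) - 3*cos(4*pi*u)/(64*pi**4); evaluating from 0 to 1: ∫_{0}^{1} (2*u**3) cos(4*pi*u) du = (3*(-1 + 8*pi**2)/(64*pi**4)) - (-3/(64*pi**4)) = 3/(8*pi**2).
Hence a_4 = 2·(3/(8*pi**2)) = 3/(4*pi**2).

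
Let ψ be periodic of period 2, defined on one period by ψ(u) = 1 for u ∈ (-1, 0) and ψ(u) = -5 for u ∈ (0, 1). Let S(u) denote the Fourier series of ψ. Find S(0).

At u = 0 the one-sided limits are ψ(0^-) = 1 and ψ(0^+) = -5.
By Dirichlet's theorem the series converges to their average, [(1) + (-5)]/2 = -2.

-2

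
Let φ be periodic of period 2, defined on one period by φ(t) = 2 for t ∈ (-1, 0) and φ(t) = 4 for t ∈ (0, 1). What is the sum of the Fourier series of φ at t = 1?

3

At t = 1 the one-sided limits are φ(1^-) = 4 and φ(1^+) = 2.
By Dirichlet's theorem the series converges to their average, [(4) + (2)]/2 = 3.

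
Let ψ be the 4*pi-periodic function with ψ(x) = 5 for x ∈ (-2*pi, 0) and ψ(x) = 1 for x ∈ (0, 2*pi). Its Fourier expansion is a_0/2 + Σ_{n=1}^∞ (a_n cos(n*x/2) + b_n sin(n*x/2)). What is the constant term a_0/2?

a_0 = (1/(2*pi)) ∫_{-2*pi}^{2*pi} ψ(x) dx = (1/(2*pi)) · (12*pi) = 6.
So the constant term a_0/2 = 3.

3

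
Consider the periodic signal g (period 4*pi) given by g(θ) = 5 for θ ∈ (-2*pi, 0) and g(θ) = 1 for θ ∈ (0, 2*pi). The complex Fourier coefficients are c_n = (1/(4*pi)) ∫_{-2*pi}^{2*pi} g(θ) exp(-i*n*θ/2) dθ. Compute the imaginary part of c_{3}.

4/(3*pi)

Since g is real-valued, Im(c_{3}) = -(1/(4*pi)) ∫_{-2*pi}^{2*pi} g(θ) sin(3*θ/2) dθ = -b_{3}/2.
Split the integral at the breakpoints.
Directly, an antiderivative of (5) sin(3*θ/2) is -10*cos(3*θ/2)/3; evaluating from -2*pi to 0: ∫_{-2*pi}^{0} (5) sin(3*θ/2) dθ = (-10/3) - (10/3) = -20/3.
Directly, an antiderivative of (1) sin(3*θ/2) is -2*cos(3*θ/2)/3; evaluating from 0 to 2*pi: ∫_{0}^{2*pi} (1) sin(3*θ/2) dθ = (2/3) - (-2/3) = 4/3.
So ∫_{-2*pi}^{2*pi} g(θ) sin(3*θ/2) dθ = -16/3.
Hence Im(c_{3}) = (-1/(4*pi))·(-16/3) = 4/(3*pi).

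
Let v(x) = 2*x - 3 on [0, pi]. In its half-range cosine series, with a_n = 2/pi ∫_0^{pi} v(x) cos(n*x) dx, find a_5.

a_5 = 2/pi ∫_0^{pi} (2*x - 3) cos(5*x) dx.
Integrating by parts (boundary term plus one more integral), an antiderivative of (2*x - 3) cos(5*x) is 2*x*sin(5*x)/5 - 3*sin(5*x)/5 + 2*cos(5*x)/25; evaluating from 0 to pi: ∫_{0}^{pi} (2*x - 3) cos(5*x) dx = (-2/25) - (2/25) = -4/25.
Hence a_5 = (2/pi)·(-4/25) = -8/(25*pi).

-8/(25*pi)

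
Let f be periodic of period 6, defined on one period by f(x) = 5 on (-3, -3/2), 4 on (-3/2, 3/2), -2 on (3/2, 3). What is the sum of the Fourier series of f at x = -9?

x = -9 differs from x = 3 by -2 full period(s), and the series is 6-periodic.
At x = 3 the one-sided limits are f(3^-) = -2 and f(3^+) = 5.
By Dirichlet's theorem the series converges to their average, [(-2) + (5)]/2 = 3/2.

3/2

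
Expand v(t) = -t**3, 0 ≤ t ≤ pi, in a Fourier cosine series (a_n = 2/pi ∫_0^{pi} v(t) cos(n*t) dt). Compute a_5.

a_5 = 2/pi ∫_0^{pi} (-t**3) cos(5*t) dt.
Integrating by parts three times (tabular method), an antiderivative of (-t**3) cos(5*t) is -t**3*sin(5*t)/5 - 3*t**2*cos(5*t)/25 + 6*t*sin(5*t)/125 + 6*cos(5*t)/625; evaluating from 0 to pi: ∫_{0}^{pi} (-t**3) cos(5*t) dt = (-6/625 + 3*pi**2/25) - (6/625) = -12/625 + 3*pi**2/25.
Hence a_5 = (2/pi)·(-12/625 + 3*pi**2/25) = 6*(-4 + 25*pi**2)/(625*pi).

6*(-4 + 25*pi**2)/(625*pi)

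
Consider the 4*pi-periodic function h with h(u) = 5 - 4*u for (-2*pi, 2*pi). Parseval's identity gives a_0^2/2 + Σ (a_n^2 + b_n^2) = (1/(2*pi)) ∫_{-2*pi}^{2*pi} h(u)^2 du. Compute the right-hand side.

(1/(2*pi)) ∫_{-2*pi}^{2*pi} h(u)^2 du = (1/(2*pi)) · (100*pi + 256*pi**3/3) = 50 + 128*pi**2/3.

50 + 128*pi**2/3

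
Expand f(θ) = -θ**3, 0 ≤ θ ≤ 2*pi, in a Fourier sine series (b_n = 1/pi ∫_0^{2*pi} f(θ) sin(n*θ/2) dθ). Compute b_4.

-3/2 + 4*pi**2

b_4 = 1/pi ∫_0^{2*pi} (-θ**3) sin(2*θ) dθ.
Integrating by parts three times (tabular method), an antiderivative of (-θ**3) sin(2*θ) is θ**3*cos(2*θ)/2 - 3*θ**2*sin(2*θ)/4 - 3*θ*cos(2*θ)/4 + 3*sin(2*θ)/8; evaluating from 0 to 2*pi: ∫_{0}^{2*pi} (-θ**3) sin(2*θ) dθ = (pi*(-3 + 8*pi**2)/2) - (0) = pi*(-3 + 8*pi**2)/2.
Hence b_4 = (1/pi)·(pi*(-3 + 8*pi**2)/2) = -3/2 + 4*pi**2.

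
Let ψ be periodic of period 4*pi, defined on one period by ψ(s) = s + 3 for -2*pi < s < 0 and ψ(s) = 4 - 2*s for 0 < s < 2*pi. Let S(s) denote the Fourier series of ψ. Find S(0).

7/2

At s = 0 the one-sided limits are ψ(0^-) = 3 and ψ(0^+) = 4.
By Dirichlet's theorem the series converges to their average, [(3) + (4)]/2 = 7/2.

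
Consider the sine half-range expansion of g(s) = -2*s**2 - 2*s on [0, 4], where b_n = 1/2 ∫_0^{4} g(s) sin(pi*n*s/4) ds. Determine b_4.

20/pi

b_4 = 1/2 ∫_0^{4} (-2*s**2 - 2*s) sin(pi*s) ds.
Integrating by parts twice (tabular method), an antiderivative of (-2*s**2 - 2*s) sin(pi*s) is 2*s**2*cos(pi*s)/pi - 4*s*sin(pi*s)/pi**2 + 2*s*cos(pi*s)/pi - 2*sin(pi*s)/pi**2 - 4*cos(pi*s)/pi**3; evaluating from 0 to 4: ∫_{0}^{4} (-2*s**2 - 2*s) sin(pi*s) ds = (-4/pi**3 + 40/pi) - (-4/pi**3) = 40/pi.
Hence b_4 = (1/2)·(40/pi) = 20/pi.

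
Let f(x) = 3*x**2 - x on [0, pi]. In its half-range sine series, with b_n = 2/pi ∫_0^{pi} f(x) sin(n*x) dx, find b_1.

-24/pi - 2 + 6*pi

b_1 = 2/pi ∫_0^{pi} (3*x**2 - x) sin(x) dx.
Integrating by parts twice (tabular method), an antiderivative of (3*x**2 - x) sin(x) is -3*x**2*cos(x) + 6*x*sin(x) + x*cos(x) - sin(x) + 6*cos(x); evaluating from 0 to pi: ∫_{0}^{pi} (3*x**2 - x) sin(x) dx = (-6 - pi + 3*pi**2) - (6) = -12 - pi + 3*pi**2.
Hence b_1 = (2/pi)·(-12 - pi + 3*pi**2) = -24/pi - 2 + 6*pi.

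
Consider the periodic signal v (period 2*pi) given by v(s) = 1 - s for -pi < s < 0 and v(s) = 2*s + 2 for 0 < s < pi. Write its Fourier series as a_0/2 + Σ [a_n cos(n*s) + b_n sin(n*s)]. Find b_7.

b_7 = 1/pi ∫_{-pi}^{pi} v(s) sin(7*s) ds.
Split the integral at the breakpoints.
Integrating by parts (boundary term plus one more integral), an antiderivative of (1 - s) sin(7*s) is s*cos(7*s)/7 - sin(7*s)/49 - cos(7*s)/7; evaluating from -pi to 0: ∫_{-pi}^{0} (1 - s) sin(7*s) ds = (-1/7) - (1/7 + pi/7) = -pi/7 - 2/7.
Integrating by parts (boundary term plus one more integral), an antiderivative of (2*s + 2) sin(7*s) is -2*s*cos(7*s)/7 + 2*sin(7*s)/49 - 2*cos(7*s)/7; evaluating from 0 to pi: ∫_{0}^{pi} (2*s + 2) sin(7*s) ds = (2/7 + 2*pi/7) - (-2/7) = 4/7 + 2*pi/7.
Summing the pieces and multiplying by (1/pi) gives b_7 = (2 + pi)/(7*pi).

(2 + pi)/(7*pi)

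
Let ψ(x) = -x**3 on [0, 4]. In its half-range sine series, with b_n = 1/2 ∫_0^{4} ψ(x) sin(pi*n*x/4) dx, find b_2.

b_2 = 1/2 ∫_0^{4} (-x**3) sin(pi*x/2) dx.
Integrating by parts three times (tabular method), an antiderivative of (-x**3) sin(pi*x/2) is 2*x**3*cos(pi*x/2)/pi - 12*x**2*sin(pi*x/2)/pi**2 - 48*x*cos(pi*x/2)/pi**3 + 96*sin(pi*x/2)/pi**4; evaluating from 0 to 4: ∫_{0}^{4} (-x**3) sin(pi*x/2) dx = (-192/pi**3 + 128/pi) - (0) = -192/pi**3 + 128/pi.
Hence b_2 = (1/2)·(-192/pi**3 + 128/pi) = -96/pi**3 + 64/pi.

-96/pi**3 + 64/pi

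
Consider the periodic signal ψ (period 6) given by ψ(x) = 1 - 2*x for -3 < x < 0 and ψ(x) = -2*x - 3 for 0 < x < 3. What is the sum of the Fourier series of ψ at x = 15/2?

-6

x = 15/2 differs from x = 3/2 by 1 full period(s), and the series is 6-periodic.
ψ is continuous at x = 3/2 with value -6, so the series converges to -6 there.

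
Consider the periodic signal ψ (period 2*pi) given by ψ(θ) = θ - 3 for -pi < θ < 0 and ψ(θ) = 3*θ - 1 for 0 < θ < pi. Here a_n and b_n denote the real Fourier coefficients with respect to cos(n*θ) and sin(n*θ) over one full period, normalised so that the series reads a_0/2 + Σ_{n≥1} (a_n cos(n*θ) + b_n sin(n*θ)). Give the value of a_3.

-4/(9*pi)

a_3 = 1/pi ∫_{-pi}^{pi} ψ(θ) cos(3*θ) dθ.
Split the integral at the breakpoints.
Integrating by parts (boundary term plus one more integral), an antiderivative of (θ - 3) cos(3*θ) is θ*sin(3*θ)/3 - sin(3*θ) + cos(3*θ)/9; evaluating from -pi to 0: ∫_{-pi}^{0} (θ - 3) cos(3*θ) dθ = (1/9) - (-1/9) = 2/9.
Integrating by parts (boundary term plus one more integral), an antiderivative of (3*θ - 1) cos(3*θ) is θ*sin(3*θ) - sin(3*θ)/3 + cos(3*θ)/3; evaluating from 0 to pi: ∫_{0}^{pi} (3*θ - 1) cos(3*θ) dθ = (-1/3) - (1/3) = -2/3.
Summing the pieces and multiplying by (1/pi) gives a_3 = -4/(9*pi).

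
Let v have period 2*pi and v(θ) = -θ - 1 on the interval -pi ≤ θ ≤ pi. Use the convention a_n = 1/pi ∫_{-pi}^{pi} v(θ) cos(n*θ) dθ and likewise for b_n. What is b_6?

1/3

b_6 = 1/pi ∫_{-pi}^{pi} v(θ) sin(6*θ) dθ.
Integrating by parts (boundary term plus one more integral), an antiderivative of (-θ - 1) sin(6*θ) is θ*cos(6*θ)/6 - sin(6*θ)/36 + cos(6*θ)/6; evaluating from -pi to pi: ∫_{-pi}^{pi} (-θ - 1) sin(6*θ) dθ = (1/6 + pi/6) - (1/6 - pi/6) = pi/3.
Hence b_6 = (1/pi)·(pi/3) = 1/3.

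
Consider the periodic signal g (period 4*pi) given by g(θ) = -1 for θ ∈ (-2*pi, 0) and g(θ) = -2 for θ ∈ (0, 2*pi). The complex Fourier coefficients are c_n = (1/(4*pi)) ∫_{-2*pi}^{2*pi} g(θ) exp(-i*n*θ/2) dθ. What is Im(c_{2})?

Since g is real-valued, Im(c_{2}) = -(1/(4*pi)) ∫_{-2*pi}^{2*pi} g(θ) sin(θ) dθ = -b_{2}/2.
Split the integral at the breakpoints.
Directly, an antiderivative of (-1) sin(θ) is cos(θ); evaluating from -2*pi to 0: ∫_{-2*pi}^{0} (-1) sin(θ) dθ = (1) - (1) = 0.
Directly, an antiderivative of (-2) sin(θ) is 2*cos(θ); evaluating from 0 to 2*pi: ∫_{0}^{2*pi} (-2) sin(θ) dθ = (2) - (2) = 0.
So ∫_{-2*pi}^{2*pi} g(θ) sin(θ) dθ = 0.
Hence Im(c_{2}) = (-1/(4*pi))·(0) = 0.

0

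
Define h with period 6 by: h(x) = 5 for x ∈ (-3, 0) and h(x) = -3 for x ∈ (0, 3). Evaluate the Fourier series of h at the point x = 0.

At x = 0 the one-sided limits are h(0^-) = 5 and h(0^+) = -3.
By Dirichlet's theorem the series converges to their average, [(5) + (-3)]/2 = 1.

1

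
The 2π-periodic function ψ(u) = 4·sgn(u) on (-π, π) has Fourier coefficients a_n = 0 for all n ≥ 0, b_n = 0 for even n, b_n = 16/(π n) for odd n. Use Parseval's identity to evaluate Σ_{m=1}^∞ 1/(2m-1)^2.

pi**2/8

Parseval: Σ b_n^2 = (1/π) ∫_{-π}^{π} ψ(u)^2 du = 32.
Only odd n contribute, with b_n^2 = 256/(π^2 n^2), so Σ_{m≥1} 1/(2m-1)^2 = π^2·(32)/256 = pi**2/8.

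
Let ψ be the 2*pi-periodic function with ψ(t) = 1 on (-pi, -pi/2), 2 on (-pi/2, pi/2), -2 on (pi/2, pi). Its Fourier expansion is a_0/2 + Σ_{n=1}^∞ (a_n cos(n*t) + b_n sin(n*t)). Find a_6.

a_6 = 1/pi ∫_{-pi}^{pi} ψ(t) cos(6*t) dt.
Split the integral at the breakpoints.
Directly, an antiderivative of (1) cos(6*t) is sin(6*t)/6; evaluating from -pi to -pi/2: ∫_{-pi}^{-pi/2} (1) cos(6*t) dt = (0) - (0) = 0.
Directly, an antiderivative of (2) cos(6*t) is sin(6*t)/3; evaluating from -pi/2 to pi/2: ∫_{-pi/2}^{pi/2} (2) cos(6*t) dt = (0) - (0) = 0.
Directly, an antiderivative of (-2) cos(6*t) is -sin(6*t)/3; evaluating from pi/2 to pi: ∫_{pi/2}^{pi} (-2) cos(6*t) dt = (0) - (0) = 0.
Summing the pieces and multiplying by (1/pi) gives a_6 = 0.

0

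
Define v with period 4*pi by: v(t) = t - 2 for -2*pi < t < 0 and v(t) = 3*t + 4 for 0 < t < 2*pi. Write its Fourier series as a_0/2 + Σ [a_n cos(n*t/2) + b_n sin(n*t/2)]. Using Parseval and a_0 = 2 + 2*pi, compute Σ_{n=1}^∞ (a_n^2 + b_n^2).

18 + 24*pi + 34*pi**2/3

Parseval: a_0^2/2 + Σ_{n≥1} (a_n^2+b_n^2) = (1/(2*pi)) ∫_{-2*pi}^{2*pi} v(t)^2 dt = 20 + 28*pi + 40*pi**2/3.
Subtract a_0^2/2 = 2*(1 + pi)**2: Σ (a_n^2+b_n^2) = 18 + 24*pi + 34*pi**2/3.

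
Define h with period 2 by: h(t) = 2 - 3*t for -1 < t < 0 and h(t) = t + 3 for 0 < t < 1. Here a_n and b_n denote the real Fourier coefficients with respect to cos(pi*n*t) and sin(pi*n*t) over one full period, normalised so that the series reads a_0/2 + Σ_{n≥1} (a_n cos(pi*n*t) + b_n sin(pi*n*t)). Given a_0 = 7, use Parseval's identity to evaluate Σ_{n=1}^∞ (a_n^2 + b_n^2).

5/6

Parseval: a_0^2/2 + Σ_{n≥1} (a_n^2+b_n^2) = ∫_{-1}^{1} h(t)^2 dt = 76/3.
Subtract a_0^2/2 = 49/2: Σ (a_n^2+b_n^2) = 5/6.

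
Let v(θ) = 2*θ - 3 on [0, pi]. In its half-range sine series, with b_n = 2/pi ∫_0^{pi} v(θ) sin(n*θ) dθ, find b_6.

-2/3

b_6 = 2/pi ∫_0^{pi} (2*θ - 3) sin(6*θ) dθ.
Integrating by parts (boundary term plus one more integral), an antiderivative of (2*θ - 3) sin(6*θ) is -θ*cos(6*θ)/3 + sin(6*θ)/18 + cos(6*θ)/2; evaluating from 0 to pi: ∫_{0}^{pi} (2*θ - 3) sin(6*θ) dθ = (1/2 - pi/3) - (1/2) = -pi/3.
Hence b_6 = (2/pi)·(-pi/3) = -2/3.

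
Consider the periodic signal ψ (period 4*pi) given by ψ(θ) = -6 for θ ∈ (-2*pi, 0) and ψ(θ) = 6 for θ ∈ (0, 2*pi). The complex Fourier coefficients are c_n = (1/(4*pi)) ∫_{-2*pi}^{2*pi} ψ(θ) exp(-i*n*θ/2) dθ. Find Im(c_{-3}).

Since ψ is real-valued, Im(c_{-3}) = -(1/(4*pi)) ∫_{-2*pi}^{2*pi} ψ(θ) sin(-3*θ/2) dθ = b_{3}/2.
ψ is odd and sin(-3*θ/2) is odd, so the integrand is even: ∫_{-2*pi}^{2*pi} ψ(θ) sin(-3*θ/2) dθ = 2∫_0^{2*pi} ψ(θ) sin(-3*θ/2) dθ.
Directly, an antiderivative of (6) sin(-3*θ/2) is 4*cos(3*θ/2); evaluating from 0 to 2*pi: ∫_{0}^{2*pi} (6) sin(-3*θ/2) dθ = (-4) - (4) = -8.
So ∫_{-2*pi}^{2*pi} ψ(θ) sin(-3*θ/2) dθ = -16.
Hence Im(c_{-3}) = (-1/(4*pi))·(-16) = 4/pi.

4/pi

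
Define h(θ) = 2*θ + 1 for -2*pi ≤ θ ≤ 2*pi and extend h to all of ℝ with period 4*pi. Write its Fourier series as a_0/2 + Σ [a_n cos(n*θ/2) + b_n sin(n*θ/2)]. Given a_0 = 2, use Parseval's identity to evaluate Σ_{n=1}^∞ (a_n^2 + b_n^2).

32*pi**2/3

Parseval: a_0^2/2 + Σ_{n≥1} (a_n^2+b_n^2) = (1/(2*pi)) ∫_{-2*pi}^{2*pi} h(θ)^2 dθ = 2 + 32*pi**2/3.
Subtract a_0^2/2 = 2: Σ (a_n^2+b_n^2) = 32*pi**2/3.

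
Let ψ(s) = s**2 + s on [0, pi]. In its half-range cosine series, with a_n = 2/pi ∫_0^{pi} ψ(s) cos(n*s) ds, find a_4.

a_4 = 2/pi ∫_0^{pi} (s**2 + s) cos(4*s) ds.
Integrating by parts twice (tabular method), an antiderivative of (s**2 + s) cos(4*s) is s**2*sin(4*s)/4 + s*sin(4*s)/4 + s*cos(4*s)/8 - sin(4*s)/32 + cos(4*s)/16; evaluating from 0 to pi: ∫_{0}^{pi} (s**2 + s) cos(4*s) ds = (1/16 + pi/8) - (1/16) = pi/8.
Hence a_4 = (2/pi)·(pi/8) = 1/4.

1/4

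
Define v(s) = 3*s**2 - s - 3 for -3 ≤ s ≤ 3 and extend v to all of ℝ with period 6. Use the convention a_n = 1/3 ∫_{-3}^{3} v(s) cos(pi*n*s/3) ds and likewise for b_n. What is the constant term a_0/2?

a_0 = 1/3 ∫_{-3}^{3} v(s) ds = 1/3 · (36) = 12.
So the constant term a_0/2 = 6.

6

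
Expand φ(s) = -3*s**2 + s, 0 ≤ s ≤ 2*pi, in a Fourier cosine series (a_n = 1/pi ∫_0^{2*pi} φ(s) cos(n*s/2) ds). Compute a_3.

a_3 = 1/pi ∫_0^{2*pi} (-3*s**2 + s) cos(3*s/2) ds.
Integrating by parts twice (tabular method), an antiderivative of (-3*s**2 + s) cos(3*s/2) is -2*s**2*sin(3*s/2) + 2*s*sin(3*s/2)/3 - 8*s*cos(3*s/2)/3 + 16*sin(3*s/2)/9 + 4*cos(3*s/2)/9; evaluating from 0 to 2*pi: ∫_{0}^{2*pi} (-3*s**2 + s) cos(3*s/2) ds = (-4/9 + 16*pi/3) - (4/9) = -8/9 + 16*pi/3.
Hence a_3 = (1/pi)·(-8/9 + 16*pi/3) = 8*(-1 + 6*pi)/(9*pi).

8*(-1 + 6*pi)/(9*pi)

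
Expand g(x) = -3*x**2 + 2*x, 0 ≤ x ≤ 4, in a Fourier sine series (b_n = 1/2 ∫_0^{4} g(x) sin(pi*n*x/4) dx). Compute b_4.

20/pi

b_4 = 1/2 ∫_0^{4} (-3*x**2 + 2*x) sin(pi*x) dx.
Integrating by parts twice (tabular method), an antiderivative of (-3*x**2 + 2*x) sin(pi*x) is 3*x**2*cos(pi*x)/pi - 6*x*sin(pi*x)/pi**2 - 2*x*cos(pi*x)/pi + 2*sin(pi*x)/pi**2 - 6*cos(pi*x)/pi**3; evaluating from 0 to 4: ∫_{0}^{4} (-3*x**2 + 2*x) sin(pi*x) dx = (-6/pi**3 + 40/pi) - (-6/pi**3) = 40/pi.
Hence b_4 = (1/2)·(40/pi) = 20/pi.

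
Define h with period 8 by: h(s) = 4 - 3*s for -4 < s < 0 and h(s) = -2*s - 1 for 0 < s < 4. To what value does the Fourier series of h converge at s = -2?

h is continuous at s = -2 with value 10, so the series converges to 10 there.

10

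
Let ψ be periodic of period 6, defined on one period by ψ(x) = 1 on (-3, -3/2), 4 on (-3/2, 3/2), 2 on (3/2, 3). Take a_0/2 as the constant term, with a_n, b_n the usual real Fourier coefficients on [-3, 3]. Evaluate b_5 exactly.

1/(5*pi)

b_5 = 1/3 ∫_{-3}^{3} ψ(x) sin(5*pi*x/3) dx.
Split the integral at the breakpoints.
Directly, an antiderivative of (1) sin(5*pi*x/3) is -3*cos(5*pi*x/3)/(5*pi); evaluating from -3 to -3/2: ∫_{-3}^{-3/2} (1) sin(5*pi*x/3) dx = (0) - (3/(5*pi)) = -3/(5*pi).
Directly, an antiderivative of (4) sin(5*pi*x/3) is -12*cos(5*pi*x/3)/(5*pi); evaluating from -3/2 to 3/2: ∫_{-3/2}^{3/2} (4) sin(5*pi*x/3) dx = (0) - (0) = 0.
Directly, an antiderivative of (2) sin(5*pi*x/3) is -6*cos(5*pi*x/3)/(5*pi); evaluating from 3/2 to 3: ∫_{3/2}^{3} (2) sin(5*pi*x/3) dx = (6/(5*pi)) - (0) = 6/(5*pi).
Summing the pieces and multiplying by (1/3) gives b_5 = 1/(5*pi).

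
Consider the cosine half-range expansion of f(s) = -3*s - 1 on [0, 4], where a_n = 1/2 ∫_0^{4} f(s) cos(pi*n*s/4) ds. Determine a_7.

48/(49*pi**2)

a_7 = 1/2 ∫_0^{4} (-3*s - 1) cos(7*pi*s/4) ds.
Integrating by parts (boundary term plus one more integral), an antiderivative of (-3*s - 1) cos(7*pi*s/4) is -12*s*sin(7*pi*s/4)/(7*pi) - 4*sin(7*pi*s/4)/(7*pi) - 48*cos(7*pi*s/4)/(49*pi**2); evaluating from 0 to 4: ∫_{0}^{4} (-3*s - 1) cos(7*pi*s/4) ds = (48/(49*pi**2)) - (-48/(49*pi**2)) = 96/(49*pi**2).
Hence a_7 = (1/2)·(96/(49*pi**2)) = 48/(49*pi**2).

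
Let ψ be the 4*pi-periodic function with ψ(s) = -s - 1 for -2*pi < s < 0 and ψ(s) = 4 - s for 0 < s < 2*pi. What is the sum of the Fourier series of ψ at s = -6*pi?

s = -6*pi differs from s = -2*pi by -1 full period(s), and the series is 4*pi-periodic.
At s = -2*pi the one-sided limits are ψ(-2*pi^-) = 4 - 2*pi and ψ(-2*pi^+) = -1 + 2*pi.
By Dirichlet's theorem the series converges to their average, [(4 - 2*pi) + (-1 + 2*pi)]/2 = 3/2.

3/2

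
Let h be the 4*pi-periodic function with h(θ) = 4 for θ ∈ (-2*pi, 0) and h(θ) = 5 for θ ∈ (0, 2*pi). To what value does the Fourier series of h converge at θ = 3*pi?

4

θ = 3*pi differs from θ = -pi by 1 full period(s), and the series is 4*pi-periodic.
h is continuous at θ = -pi with value 4, so the series converges to 4 there.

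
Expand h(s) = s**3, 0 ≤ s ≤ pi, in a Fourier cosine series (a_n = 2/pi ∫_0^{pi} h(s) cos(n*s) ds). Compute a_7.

a_7 = 2/pi ∫_0^{pi} (s**3) cos(7*s) ds.
Integrating by parts three times (tabular method), an antiderivative of (s**3) cos(7*s) is s**3*sin(7*s)/7 + 3*s**2*cos(7*s)/49 - 6*s*sin(7*s)/343 - 6*cos(7*s)/2401; evaluating from 0 to pi: ∫_{0}^{pi} (s**3) cos(7*s) ds = (6/2401 - 3*pi**2/49) - (-6/2401) = 12/2401 - 3*pi**2/49.
Hence a_7 = (2/pi)·(12/2401 - 3*pi**2/49) = 6*(4 - 49*pi**2)/(2401*pi).

6*(4 - 49*pi**2)/(2401*pi)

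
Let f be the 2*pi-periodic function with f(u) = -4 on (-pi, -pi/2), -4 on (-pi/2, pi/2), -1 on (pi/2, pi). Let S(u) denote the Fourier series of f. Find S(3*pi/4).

-1

f is continuous at u = 3*pi/4 with value -1, so the series converges to -1 there.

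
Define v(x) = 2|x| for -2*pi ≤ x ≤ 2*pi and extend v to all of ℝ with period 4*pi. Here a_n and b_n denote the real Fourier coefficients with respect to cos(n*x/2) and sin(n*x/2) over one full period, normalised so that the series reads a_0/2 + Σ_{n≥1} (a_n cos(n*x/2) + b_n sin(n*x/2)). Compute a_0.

4*pi

a_0 = (1/(2*pi)) ∫_{-2*pi}^{2*pi} v(x) dx = (1/(2*pi)) · (8*pi**2) = 4*pi.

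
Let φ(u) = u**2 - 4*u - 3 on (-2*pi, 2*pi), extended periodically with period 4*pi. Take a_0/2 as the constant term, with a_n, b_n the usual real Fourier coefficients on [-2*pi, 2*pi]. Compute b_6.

8/3

b_6 = (1/(2*pi)) ∫_{-2*pi}^{2*pi} φ(u) sin(3*u) du.
Integrating by parts twice (tabular method), an antiderivative of (u**2 - 4*u - 3) sin(3*u) is -u**2*cos(3*u)/3 + 2*u*sin(3*u)/9 + 4*u*cos(3*u)/3 - 4*sin(3*u)/9 + 29*cos(3*u)/27; evaluating from -2*pi to 2*pi: ∫_{-2*pi}^{2*pi} (u**2 - 4*u - 3) sin(3*u) du = (-4*pi**2/3 + 29/27 + 8*pi/3) - (-4*pi**2/3 - 8*pi/3 + 29/27) = 16*pi/3.
Hence b_6 = (1/(2*pi))·(16*pi/3) = 8/3.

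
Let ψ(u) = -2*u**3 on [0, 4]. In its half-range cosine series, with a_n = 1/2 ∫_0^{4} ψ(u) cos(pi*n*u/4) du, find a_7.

a_7 = 1/2 ∫_0^{4} (-2*u**3) cos(7*pi*u/4) du.
Integrating by parts three times (tabular method), an antiderivative of (-2*u**3) cos(7*pi*u/4) is -8*u**3*sin(7*pi*u/4)/(7*pi) - 96*u**2*cos(7*pi*u/4)/(49*pi**2) + 768*u*sin(7*pi*u/4)/(343*pi**3) + 3072*cos(7*pi*u/4)/(2401*pi**4); evaluating from 0 to 4: ∫_{0}^{4} (-2*u**3) cos(7*pi*u/4) du = (1536*(-2 + 49*pi**2)/(2401*pi**4)) - (3072/(2401*pi**4)) = 1536*(-4 + 49*pi**2)/(2401*pi**4).
Hence a_7 = (1/2)·(1536*(-4 + 49*pi**2)/(2401*pi**4)) = 768*(-4 + 49*pi**2)/(2401*pi**4).

768*(-4 + 49*pi**2)/(2401*pi**4)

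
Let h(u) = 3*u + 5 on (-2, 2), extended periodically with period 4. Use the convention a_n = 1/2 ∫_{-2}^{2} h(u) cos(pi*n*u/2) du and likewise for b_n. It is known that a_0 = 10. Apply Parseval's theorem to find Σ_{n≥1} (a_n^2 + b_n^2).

24

Parseval: a_0^2/2 + Σ_{n≥1} (a_n^2+b_n^2) = 1/2 ∫_{-2}^{2} h(u)^2 du = 74.
Subtract a_0^2/2 = 50: Σ (a_n^2+b_n^2) = 24.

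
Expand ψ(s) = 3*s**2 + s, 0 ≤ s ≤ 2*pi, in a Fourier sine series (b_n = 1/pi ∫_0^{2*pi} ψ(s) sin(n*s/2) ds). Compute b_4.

b_4 = 1/pi ∫_0^{2*pi} (3*s**2 + s) sin(2*s) ds.
Integrating by parts twice (tabular method), an antiderivative of (3*s**2 + s) sin(2*s) is -3*s**2*cos(2*s)/2 + 3*s*sin(2*s)/2 - s*cos(2*s)/2 + sin(2*s)/4 + 3*cos(2*s)/4; evaluating from 0 to 2*pi: ∫_{0}^{2*pi} (3*s**2 + s) sin(2*s) ds = (-6*pi**2 - pi + 3/4) - (3/4) = -pi*(1 + 6*pi).
Hence b_4 = (1/pi)·(-pi*(1 + 6*pi)) = -6*pi - 1.

-6*pi - 1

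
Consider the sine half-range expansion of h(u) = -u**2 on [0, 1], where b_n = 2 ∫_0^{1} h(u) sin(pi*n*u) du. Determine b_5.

2*(4 - 25*pi**2)/(125*pi**3)

b_5 = 2 ∫_0^{1} (-u**2) sin(5*pi*u) du.
Integrating by parts twice (tabular method), an antiderivative of (-u**2) sin(5*pi*u) is u**2*cos(5*pi*u)/(5*pi) - 2*u*sin(5*pi*u)/(25*pi**2) - 2*cos(5*pi*u)/(125*pi**3); evaluating from 0 to 1: ∫_{0}^{1} (-u**2) sin(5*pi*u) du = ((2 - 25*pi**2)/(125*pi**3)) - (-2/(125*pi**3)) = (4 - 25*pi**2)/(125*pi**3).
Hence b_5 = 2·((4 - 25*pi**2)/(125*pi**3)) = 2*(4 - 25*pi**2)/(125*pi**3).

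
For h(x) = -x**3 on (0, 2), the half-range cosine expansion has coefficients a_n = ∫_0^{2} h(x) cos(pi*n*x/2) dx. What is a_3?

a_3 = ∫_0^{2} (-x**3) cos(3*pi*x/2) dx.
Integrating by parts three times (tabular method), an antiderivative of (-x**3) cos(3*pi*x/2) is -2*x**3*sin(3*pi*x/2)/(3*pi) - 4*x**2*cos(3*pi*x/2)/(3*pi**2) + 16*x*sin(3*pi*x/2)/(9*pi**3) + 32*cos(3*pi*x/2)/(27*pi**4); evaluating from 0 to 2: ∫_{0}^{2} (-x**3) cos(3*pi*x/2) dx = (16*(-2 + 9*pi**2)/(27*pi**4)) - (32/(27*pi**4)) = 16*(-4 + 9*pi**2)/(27*pi**4).
Hence a_3 = 16*(-4 + 9*pi**2)/(27*pi**4).

16*(-4 + 9*pi**2)/(27*pi**4)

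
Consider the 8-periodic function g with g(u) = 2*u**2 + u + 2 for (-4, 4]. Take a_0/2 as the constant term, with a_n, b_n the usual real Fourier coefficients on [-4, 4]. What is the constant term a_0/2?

38/3

a_0 = 1/4 ∫_{-4}^{4} g(u) du = 1/4 · (304/3) = 76/3.
So the constant term a_0/2 = 38/3.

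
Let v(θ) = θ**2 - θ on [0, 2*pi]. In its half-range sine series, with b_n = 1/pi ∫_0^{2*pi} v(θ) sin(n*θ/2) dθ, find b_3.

b_3 = 1/pi ∫_0^{2*pi} (θ**2 - θ) sin(3*θ/2) dθ.
Integrating by parts twice (tabular method), an antiderivative of (θ**2 - θ) sin(3*θ/2) is -2*θ**2*cos(3*θ/2)/3 + 8*θ*sin(3*θ/2)/9 + 2*θ*cos(3*θ/2)/3 - 4*sin(3*θ/2)/9 + 16*cos(3*θ/2)/27; evaluating from 0 to 2*pi: ∫_{0}^{2*pi} (θ**2 - θ) sin(3*θ/2) dθ = (-4*pi/3 - 16/27 + 8*pi**2/3) - (16/27) = -4*pi/3 - 32/27 + 8*pi**2/3.
Hence b_3 = (1/pi)·(-4*pi/3 - 32/27 + 8*pi**2/3) = 4*(-9*pi - 8 + 18*pi**2)/(27*pi).

4*(-9*pi - 8 + 18*pi**2)/(27*pi)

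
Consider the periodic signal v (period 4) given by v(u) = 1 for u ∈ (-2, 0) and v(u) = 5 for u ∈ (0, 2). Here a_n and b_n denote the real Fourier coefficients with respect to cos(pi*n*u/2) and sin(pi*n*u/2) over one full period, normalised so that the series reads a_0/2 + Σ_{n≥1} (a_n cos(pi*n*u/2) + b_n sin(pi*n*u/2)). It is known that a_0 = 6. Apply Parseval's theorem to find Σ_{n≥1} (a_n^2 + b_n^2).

8

Parseval: a_0^2/2 + Σ_{n≥1} (a_n^2+b_n^2) = 1/2 ∫_{-2}^{2} v(u)^2 du = 26.
Subtract a_0^2/2 = 18: Σ (a_n^2+b_n^2) = 8.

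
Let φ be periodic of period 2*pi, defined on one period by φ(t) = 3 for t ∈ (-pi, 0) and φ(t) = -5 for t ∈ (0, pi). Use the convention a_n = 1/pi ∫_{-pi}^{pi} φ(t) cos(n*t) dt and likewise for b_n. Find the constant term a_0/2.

-1

a_0 = 1/pi ∫_{-pi}^{pi} φ(t) dt = 1/pi · (-2*pi) = -2.
So the constant term a_0/2 = -1.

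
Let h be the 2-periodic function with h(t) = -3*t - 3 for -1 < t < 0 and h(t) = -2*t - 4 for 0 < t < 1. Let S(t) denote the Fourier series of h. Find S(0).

-7/2

At t = 0 the one-sided limits are h(0^-) = -3 and h(0^+) = -4.
By Dirichlet's theorem the series converges to their average, [(-3) + (-4)]/2 = -7/2.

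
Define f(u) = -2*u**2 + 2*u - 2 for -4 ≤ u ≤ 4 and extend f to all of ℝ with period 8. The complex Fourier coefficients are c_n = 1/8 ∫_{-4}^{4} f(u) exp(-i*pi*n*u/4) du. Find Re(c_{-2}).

Since f is real-valued, Re(c_{-2}) = 1/8 ∫_{-4}^{4} f(u) cos(-pi*u/2) du = a_{2}/2.
Integrating by parts twice (tabular method), an antiderivative of (-2*u**2 + 2*u - 2) cos(-pi*u/2) is -4*u**2*sin(pi*u/2)/pi + 4*u*sin(pi*u/2)/pi - 16*u*cos(pi*u/2)/pi**2 - 4*sin(pi*u/2)/pi + 32*sin(pi*u/2)/pi**3 + 8*cos(pi*u/2)/pi**2; evaluating from -4 to 4: ∫_{-4}^{4} (-2*u**2 + 2*u - 2) cos(-pi*u/2) du = (-56/pi**2) - (72/pi**2) = -128/pi**2.
Hence Re(c_{-2}) = (1/8)·(-128/pi**2) = -16/pi**2.

-16/pi**2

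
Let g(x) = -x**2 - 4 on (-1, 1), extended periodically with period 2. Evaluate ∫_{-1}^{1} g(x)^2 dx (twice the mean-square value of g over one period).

566/15

∫_{-1}^{1} g(x)^2 dx = 566/15.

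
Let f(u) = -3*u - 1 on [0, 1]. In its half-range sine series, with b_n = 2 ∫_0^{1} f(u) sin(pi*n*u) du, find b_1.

b_1 = 2 ∫_0^{1} (-3*u - 1) sin(pi*u) du.
Integrating by parts (boundary term plus one more integral), an antiderivative of (-3*u - 1) sin(pi*u) is 3*u*cos(pi*u)/pi - 3*sin(pi*u)/pi**2 + cos(pi*u)/pi; evaluating from 0 to 1: ∫_{0}^{1} (-3*u - 1) sin(pi*u) du = (-4/pi) - (1/pi) = -5/pi.
Hence b_1 = 2·(-5/pi) = -10/pi.

-10/pi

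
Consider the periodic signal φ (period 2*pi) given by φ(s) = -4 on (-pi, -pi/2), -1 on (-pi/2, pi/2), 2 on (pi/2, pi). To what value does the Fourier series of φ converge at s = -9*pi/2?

s = -9*pi/2 differs from s = -pi/2 by -2 full period(s), and the series is 2*pi-periodic.
At s = -pi/2 the one-sided limits are φ(-pi/2^-) = -4 and φ(-pi/2^+) = -1.
By Dirichlet's theorem the series converges to their average, [(-4) + (-1)]/2 = -5/2.

-5/2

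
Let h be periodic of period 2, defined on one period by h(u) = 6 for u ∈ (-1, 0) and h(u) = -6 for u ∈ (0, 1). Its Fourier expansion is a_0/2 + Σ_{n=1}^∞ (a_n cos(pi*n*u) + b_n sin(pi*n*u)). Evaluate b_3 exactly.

b_3 = ∫_{-1}^{1} h(u) sin(3*pi*u) du.
h is odd and sin(3*pi*u) is odd, so the integrand is even and b_3 = 2 ∫_0^{1} h(u) sin(3*pi*u) du.
Directly, an antiderivative of (-6) sin(3*pi*u) is 2*cos(3*pi*u)/pi; evaluating from 0 to 1: ∫_{0}^{1} (-6) sin(3*pi*u) du = (-2/pi) - (2/pi) = -4/pi.
Hence b_3 = 2·(-4/pi) = -8/pi.

-8/pi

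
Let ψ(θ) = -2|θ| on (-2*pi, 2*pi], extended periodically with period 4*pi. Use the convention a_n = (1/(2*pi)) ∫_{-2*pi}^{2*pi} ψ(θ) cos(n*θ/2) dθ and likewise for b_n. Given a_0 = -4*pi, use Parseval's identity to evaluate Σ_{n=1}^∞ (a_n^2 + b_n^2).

Parseval: a_0^2/2 + Σ_{n≥1} (a_n^2+b_n^2) = (1/(2*pi)) ∫_{-2*pi}^{2*pi} ψ(θ)^2 dθ = 32*pi**2/3.
Subtract a_0^2/2 = 8*pi**2: Σ (a_n^2+b_n^2) = 8*pi**2/3.

8*pi**2/3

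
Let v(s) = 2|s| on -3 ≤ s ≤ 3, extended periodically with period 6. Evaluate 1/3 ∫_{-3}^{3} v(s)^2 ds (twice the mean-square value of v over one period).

24

1/3 ∫_{-3}^{3} v(s)^2 ds = 1/3 · (72) = 24.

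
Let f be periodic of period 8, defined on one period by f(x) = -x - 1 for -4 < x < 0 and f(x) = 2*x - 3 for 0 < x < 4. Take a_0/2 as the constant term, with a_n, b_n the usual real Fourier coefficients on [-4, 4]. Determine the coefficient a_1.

-24/pi**2

a_1 = 1/4 ∫_{-4}^{4} f(x) cos(pi*x/4) dx.
Split the integral at the breakpoints.
Integrating by parts (boundary term plus one more integral), an antiderivative of (-x - 1) cos(pi*x/4) is -4*x*sin(pi*x/4)/pi - 4*sin(pi*x/4)/pi - 16*cos(pi*x/4)/pi**2; evaluating from -4 to 0: ∫_{-4}^{0} (-x - 1) cos(pi*x/4) dx = (-16/pi**2) - (16/pi**2) = -32/pi**2.
Integrating by parts (boundary term plus one more integral), an antiderivative of (2*x - 3) cos(pi*x/4) is 8*x*sin(pi*x/4)/pi - 12*sin(pi*x/4)/pi + 32*cos(pi*x/4)/pi**2; evaluating from 0 to 4: ∫_{0}^{4} (2*x - 3) cos(pi*x/4) dx = (-32/pi**2) - (32/pi**2) = -64/pi**2.
Summing the pieces and multiplying by (1/4) gives a_1 = -24/pi**2.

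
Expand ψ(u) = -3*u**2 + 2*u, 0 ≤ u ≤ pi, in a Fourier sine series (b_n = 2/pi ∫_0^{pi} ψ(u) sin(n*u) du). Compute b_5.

b_5 = 2/pi ∫_0^{pi} (-3*u**2 + 2*u) sin(5*u) du.
Integrating by parts twice (tabular method), an antiderivative of (-3*u**2 + 2*u) sin(5*u) is 3*u**2*cos(5*u)/5 - 6*u*sin(5*u)/25 - 2*u*cos(5*u)/5 + 2*sin(5*u)/25 - 6*cos(5*u)/125; evaluating from 0 to pi: ∫_{0}^{pi} (-3*u**2 + 2*u) sin(5*u) du = (-3*pi**2/5 + 6/125 + 2*pi/5) - (-6/125) = -3*pi**2/5 + 12/125 + 2*pi/5.
Hence b_5 = (2/pi)·(-3*pi**2/5 + 12/125 + 2*pi/5) = 2*(-75*pi**2 + 12 + 50*pi)/(125*pi).

2*(-75*pi**2 + 12 + 50*pi)/(125*pi)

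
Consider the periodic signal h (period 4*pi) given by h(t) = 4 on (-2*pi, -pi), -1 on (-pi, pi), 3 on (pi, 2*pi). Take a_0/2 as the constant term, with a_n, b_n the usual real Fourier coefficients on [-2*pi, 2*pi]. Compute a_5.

a_5 = (1/(2*pi)) ∫_{-2*pi}^{2*pi} h(t) cos(5*t/2) dt.
Split the integral at the breakpoints.
Directly, an antiderivative of (4) cos(5*t/2) is 8*sin(5*t/2)/5; evaluating from -2*pi to -pi: ∫_{-2*pi}^{-pi} (4) cos(5*t/2) dt = (-8/5) - (0) = -8/5.
Directly, an antiderivative of (-1) cos(5*t/2) is -2*sin(5*t/2)/5; evaluating from -pi to pi: ∫_{-pi}^{pi} (-1) cos(5*t/2) dt = (-2/5) - (2/5) = -4/5.
Directly, an antiderivative of (3) cos(5*t/2) is 6*sin(5*t/2)/5; evaluating from pi to 2*pi: ∫_{pi}^{2*pi} (3) cos(5*t/2) dt = (0) - (6/5) = -6/5.
Summing the pieces and multiplying by (1/(2*pi)) gives a_5 = -9/(5*pi).

-9/(5*pi)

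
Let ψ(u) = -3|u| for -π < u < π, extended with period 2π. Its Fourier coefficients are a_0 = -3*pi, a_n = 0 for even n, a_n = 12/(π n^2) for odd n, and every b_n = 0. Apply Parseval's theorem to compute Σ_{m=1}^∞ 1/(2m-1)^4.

Parseval: a_0^2/2 + Σ a_n^2 = (1/π) ∫_{-π}^{π} ψ(u)^2 du = 6*pi**2.
Subtract a_0^2/2 = 9*pi**2/2: Σ a_n^2 = 3*pi**2/2.
Only odd n contribute, with a_n^2 = 144/(π^2 n^4), so Σ_{m≥1} 1/(2m-1)^4 = π^2·(3*pi**2/2)/144 = pi**4/96.

pi**4/96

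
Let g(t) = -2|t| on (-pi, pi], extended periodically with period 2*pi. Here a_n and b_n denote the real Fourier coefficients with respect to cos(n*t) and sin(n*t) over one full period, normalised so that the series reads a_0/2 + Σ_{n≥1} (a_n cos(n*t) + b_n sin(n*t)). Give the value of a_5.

8/(25*pi)

a_5 = 1/pi ∫_{-pi}^{pi} g(t) cos(5*t) dt.
g is even and cos(5*t) is even, so the integrand is even and a_5 = 2/pi ∫_0^{pi} g(t) cos(5*t) dt.
Integrating by parts (boundary term plus one more integral), an antiderivative of (-2*t) cos(5*t) is -2*t*sin(5*t)/5 - 2*cos(5*t)/25; evaluating from 0 to pi: ∫_{0}^{pi} (-2*t) cos(5*t) dt = (2/25) - (-2/25) = 4/25.
Hence a_5 = (2/pi)·(4/25) = 8/(25*pi).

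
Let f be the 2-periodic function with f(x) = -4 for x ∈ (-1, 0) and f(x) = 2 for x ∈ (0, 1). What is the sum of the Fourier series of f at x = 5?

-1

x = 5 differs from x = 1 by 2 full period(s), and the series is 2-periodic.
At x = 1 the one-sided limits are f(1^-) = 2 and f(1^+) = -4.
By Dirichlet's theorem the series converges to their average, [(2) + (-4)]/2 = -1.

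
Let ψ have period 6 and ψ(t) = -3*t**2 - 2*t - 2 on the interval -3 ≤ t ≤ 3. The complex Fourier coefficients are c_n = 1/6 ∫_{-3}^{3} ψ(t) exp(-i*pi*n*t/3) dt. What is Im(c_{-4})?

3/(2*pi)

Since ψ is real-valued, Im(c_{-4}) = -1/6 ∫_{-3}^{3} ψ(t) sin(-4*pi*t/3) dt = b_{4}/2.
Integrating by parts twice (tabular method), an antiderivative of (-3*t**2 - 2*t - 2) sin(-4*pi*t/3) is -9*t**2*cos(4*pi*t/3)/(4*pi) + 27*t*sin(4*pi*t/3)/(8*pi**2) - 3*t*cos(4*pi*t/3)/(2*pi) + 9*sin(4*pi*t/3)/(8*pi**2) - 3*cos(4*pi*t/3)/(2*pi) + 81*cos(4*pi*t/3)/(32*pi**3); evaluating from -3 to 3: ∫_{-3}^{3} (-3*t**2 - 2*t - 2) sin(-4*pi*t/3) dt = (3*(27 - 280*pi**2)/(32*pi**3)) - (3*(27 - 184*pi**2)/(32*pi**3)) = -9/pi.
Hence Im(c_{-4}) = (-1/6)·(-9/pi) = 3/(2*pi).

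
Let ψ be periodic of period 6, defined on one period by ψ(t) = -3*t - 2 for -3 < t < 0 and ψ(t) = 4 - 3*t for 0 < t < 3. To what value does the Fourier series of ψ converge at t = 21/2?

t = 21/2 differs from t = -3/2 by 2 full period(s), and the series is 6-periodic.
ψ is continuous at t = -3/2 with value 5/2, so the series converges to 5/2 there.

5/2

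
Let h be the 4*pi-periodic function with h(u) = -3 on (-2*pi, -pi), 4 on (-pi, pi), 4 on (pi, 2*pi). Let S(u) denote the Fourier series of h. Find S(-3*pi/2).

h is continuous at u = -3*pi/2 with value -3, so the series converges to -3 there.

-3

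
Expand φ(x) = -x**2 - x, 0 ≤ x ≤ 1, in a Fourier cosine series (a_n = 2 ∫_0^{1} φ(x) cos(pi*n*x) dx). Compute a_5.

8/(25*pi**2)

a_5 = 2 ∫_0^{1} (-x**2 - x) cos(5*pi*x) dx.
Integrating by parts twice (tabular method), an antiderivative of (-x**2 - x) cos(5*pi*x) is -x**2*sin(5*pi*x)/(5*pi) - x*sin(5*pi*x)/(5*pi) - 2*x*cos(5*pi*x)/(25*pi**2) + 2*sin(5*pi*x)/(125*pi**3) - cos(5*pi*x)/(25*pi**2); evaluating from 0 to 1: ∫_{0}^{1} (-x**2 - x) cos(5*pi*x) dx = (3/(25*pi**2)) - (-1/(25*pi**2)) = 4/(25*pi**2).
Hence a_5 = 2·(4/(25*pi**2)) = 8/(25*pi**2).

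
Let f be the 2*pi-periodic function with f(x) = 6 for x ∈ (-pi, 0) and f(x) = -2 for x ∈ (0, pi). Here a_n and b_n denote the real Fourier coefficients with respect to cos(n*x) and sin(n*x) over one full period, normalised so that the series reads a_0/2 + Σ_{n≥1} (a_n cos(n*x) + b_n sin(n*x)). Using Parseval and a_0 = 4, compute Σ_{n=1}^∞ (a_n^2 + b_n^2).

Parseval: a_0^2/2 + Σ_{n≥1} (a_n^2+b_n^2) = 1/pi ∫_{-pi}^{pi} f(x)^2 dx = 40.
Subtract a_0^2/2 = 8: Σ (a_n^2+b_n^2) = 32.

32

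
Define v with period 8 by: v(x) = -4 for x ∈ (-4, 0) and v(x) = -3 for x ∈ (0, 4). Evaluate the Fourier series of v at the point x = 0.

At x = 0 the one-sided limits are v(0^-) = -4 and v(0^+) = -3.
By Dirichlet's theorem the series converges to their average, [(-4) + (-3)]/2 = -7/2.

-7/2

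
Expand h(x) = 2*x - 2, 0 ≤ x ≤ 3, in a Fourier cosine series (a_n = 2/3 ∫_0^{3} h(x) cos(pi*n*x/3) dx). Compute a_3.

-8/(3*pi**2)

a_3 = 2/3 ∫_0^{3} (2*x - 2) cos(pi*x) dx.
Integrating by parts (boundary term plus one more integral), an antiderivative of (2*x - 2) cos(pi*x) is 2*x*sin(pi*x)/pi - 2*sin(pi*x)/pi + 2*cos(pi*x)/pi**2; evaluating from 0 to 3: ∫_{0}^{3} (2*x - 2) cos(pi*x) dx = (-2/pi**2) - (2/pi**2) = -4/pi**2.
Hence a_3 = (2/3)·(-4/pi**2) = -8/(3*pi**2).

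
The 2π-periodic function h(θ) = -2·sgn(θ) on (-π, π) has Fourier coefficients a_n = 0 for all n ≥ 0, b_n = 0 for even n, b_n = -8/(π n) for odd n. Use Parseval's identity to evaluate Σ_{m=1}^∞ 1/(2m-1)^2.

pi**2/8

Parseval: Σ b_n^2 = (1/π) ∫_{-π}^{π} h(θ)^2 dθ = 8.
Only odd n contribute, with b_n^2 = 64/(π^2 n^2), so Σ_{m≥1} 1/(2m-1)^2 = π^2·(8)/64 = pi**2/8.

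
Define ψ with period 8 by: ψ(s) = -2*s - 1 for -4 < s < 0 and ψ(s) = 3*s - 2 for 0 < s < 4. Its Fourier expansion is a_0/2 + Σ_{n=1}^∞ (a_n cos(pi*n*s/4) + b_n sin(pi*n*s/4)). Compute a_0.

7

a_0 = 1/4 ∫_{-4}^{4} ψ(s) ds = 1/4 · (28) = 7.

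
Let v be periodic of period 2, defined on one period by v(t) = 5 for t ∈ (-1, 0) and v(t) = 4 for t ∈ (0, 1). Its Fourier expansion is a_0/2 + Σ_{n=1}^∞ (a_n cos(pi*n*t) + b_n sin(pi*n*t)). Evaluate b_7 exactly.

b_7 = ∫_{-1}^{1} v(t) sin(7*pi*t) dt.
Split the integral at the breakpoints.
Directly, an antiderivative of (5) sin(7*pi*t) is -5*cos(7*pi*t)/(7*pi); evaluating from -1 to 0: ∫_{-1}^{0} (5) sin(7*pi*t) dt = (-5/(7*pi)) - (5/(7*pi)) = -10/(7*pi).
Directly, an antiderivative of (4) sin(7*pi*t) is -4*cos(7*pi*t)/(7*pi); evaluating from 0 to 1: ∫_{0}^{1} (4) sin(7*pi*t) dt = (4/(7*pi)) - (-4/(7*pi)) = 8/(7*pi).
Summing the pieces gives b_7 = -2/(7*pi).

-2/(7*pi)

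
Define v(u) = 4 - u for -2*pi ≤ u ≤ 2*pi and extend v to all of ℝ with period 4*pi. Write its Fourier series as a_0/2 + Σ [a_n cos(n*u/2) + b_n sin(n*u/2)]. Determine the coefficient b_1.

b_1 = (1/(2*pi)) ∫_{-2*pi}^{2*pi} v(u) sin(u/2) du.
Integrating by parts (boundary term plus one more integral), an antiderivative of (4 - u) sin(u/2) is 2*u*cos(u/2) - 4*sin(u/2) - 8*cos(u/2); evaluating from -2*pi to 2*pi: ∫_{-2*pi}^{2*pi} (4 - u) sin(u/2) du = (8 - 4*pi) - (8 + 4*pi) = -8*pi.
Hence b_1 = (1/(2*pi))·(-8*pi) = -4.

-4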